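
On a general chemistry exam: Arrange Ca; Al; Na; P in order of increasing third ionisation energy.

The third ionization energy removes an electron from the +2 ion. For each element: Ca²⁺ is the bare [Ar] core; Al²⁺ still has 1 valence electron; Na²⁺ is already 1 electron into the core; P²⁺ still has 3 valence electrons.
Breaking into a closed-shell core is much more expensive than removing a leftover valence electron — Ca and Na have the largest IE_3 here.
Valence configurations: Al²⁺ [Ne]3s¹, P²⁺ [Ne]3s²3p¹.
Tabulated IE_3 (kJ/mol): Ca 4912, Al 2745, Na 6910, P 2914.
Overall IE_3 order: Al < P < Ca < Na.

Al < P < Ca < Na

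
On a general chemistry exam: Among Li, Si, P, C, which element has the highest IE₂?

Li

After 1 electron has been removed, what remains? Li⁺ is the bare [He] core; Si⁺ still has 3 valence electrons; P⁺ still has 4 valence electrons; C⁺ still has 3 valence electrons.
Core electrons are held far more tightly than valence electrons, so Li tops the IE_2 order.
Valence configurations: Si⁺ [Ne]3s²3p¹, P⁺ [Ne]3s²3p², C⁺ [He]2s²2p¹.
The numbers (kJ/mol): Li 7298, Si 1577, P 1907, C 2353.
Putting it together, IE_2: Si < P < C < Li.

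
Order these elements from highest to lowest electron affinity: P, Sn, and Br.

Br, Sn, P

EA tends to increase across a period and decrease down a group, though the pattern is less regular than for IE or radius.
Here both period and group differ, so the two effects have to be weighed against each other.
Sn > P: this pair runs against the simple trend — see the exception note.
Br > Sn: relative to Sn, both the across-period and down-group shifts push Br's electron affinity up.
Note the exception: Sn has a higher electron affinity than P, contrary to the simple trend — adding an electron to P's half-filled np³ subshell costs electron-pairing energy.
For reference (kJ/mol): P 72, Br 325, Sn 107.
So from highest to lowest: Br > Sn > P.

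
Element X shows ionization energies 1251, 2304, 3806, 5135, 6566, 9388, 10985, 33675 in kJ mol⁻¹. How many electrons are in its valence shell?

7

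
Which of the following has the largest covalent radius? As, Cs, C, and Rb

Moving right in a period, electrons are added to the same shell under a stronger nuclear pull, so atoms get smaller; moving down, a new shell is opened and atoms get larger.
These span different periods and groups, so the two trends combine.
As > C: period and group pull opposite ways; the down-group shift dominates (121 vs 75 pm).
Rb > As: relative to As, both the across-period and down-group shifts push Rb's atomic radius up.
Cs > Rb: they share group 1; the group trend gives Cs the larger value.
For reference (pm): C 75, As 121, Rb 210, Cs 232.
The largest covalent radius among these belongs to Cs.

Cs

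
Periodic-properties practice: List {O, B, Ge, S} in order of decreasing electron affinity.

S, O, Ge, B

B is in period 2, group 13; O is in period 2, group 16; S is in period 3, group 16; Ge is in period 4, group 14.
Electron affinity generally becomes more exothermic across a period toward the halogens and less exothermic down a group.
Neither a single period nor a single group — weigh both effects.
Ge > B: period and group pull opposite ways; the across-period shift dominates (119 vs 27 kJ/mol).
O > Ge: both effects reinforce here, so O is clearly the higher of the two.
S > O: this pair runs against the simple trend — see the exception note.
Note the exception: S has a higher electron affinity than O, contrary to the simple trend — the compact 2p subshell of O repels the added electron more than S's larger 3p does.
Approximate values (kJ/mol): B 27, O 141, S 200, Ge 119.
So from highest to lowest: S > O > Ge > B.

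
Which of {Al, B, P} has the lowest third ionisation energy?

Al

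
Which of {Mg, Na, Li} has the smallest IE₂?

Consider each +1 ion: Mg⁺ still has 1 valence electron; Na⁺ is the bare [Ne] core; Li⁺ is the bare [He] core.
Pulling an electron out of a noble-gas core costs far more than removing a remaining valence electron, so Na and Li sit at the high end of IE_2.
Tabulated IE_2 (kJ/mol): Mg 1451, Na 4562, Li 7298.
Hence IE_2: Mg < Na < Li.

Mg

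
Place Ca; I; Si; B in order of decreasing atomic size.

Ca, I, Si, B

B is in period 2, group 13; Si is in period 3, group 14; Ca is in period 4, group 2; I is in period 5, group 17.
Moving right in a period, electrons are added to the same shell under a stronger nuclear pull, so atoms get smaller; moving down, a new shell is opened and atoms get larger.
Here both period and group differ, so the two effects have to be weighed against each other.
Si > B: period and group pull opposite ways; the down-group shift dominates (116 vs 85 pm).
I > Si: period and group pull opposite ways; the down-group shift dominates (133 vs 116 pm).
Ca > I: period and group pull opposite ways; the across-period shift dominates (171 vs 133 pm).
Approximate values (pm): B 85, Si 116, Ca 171, I 133.
So from largest to smallest: Ca > I > Si > B.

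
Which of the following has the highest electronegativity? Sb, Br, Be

Br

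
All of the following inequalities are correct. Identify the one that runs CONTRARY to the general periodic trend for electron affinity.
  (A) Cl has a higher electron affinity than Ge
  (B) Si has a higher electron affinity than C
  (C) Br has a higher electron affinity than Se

(B)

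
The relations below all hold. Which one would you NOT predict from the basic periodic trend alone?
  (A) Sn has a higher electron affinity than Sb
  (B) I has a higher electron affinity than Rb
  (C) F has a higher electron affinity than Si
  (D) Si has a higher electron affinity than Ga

The general trend: electron affinity increases across a period and decreases down a group.
(A) Sn (period 5, group 14) vs Sb (period 5, group 15): the stated order contradicts the simple trend.
(B) I (period 5, group 17) vs Rb (period 5, group 1): the stated order agrees with the simple trend.
(C) F (period 2, group 17) vs Si (period 3, group 14): the stated order agrees with the simple trend.
(D) Si (period 3, group 14) vs Ga (period 4, group 13): the stated order agrees with the simple trend.
The exception is (A): adding an electron to Sb's half-filled 5p³ is unfavourable, so Sn has the more exothermic EA.

(A)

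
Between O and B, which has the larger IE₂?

After 1 electron has been removed, what remains? O⁺ still has 5 valence electrons; B⁺ still has 2 valence electrons.
All are still removing valence electrons, so compare the +1 ions as you would atoms: IE_2 generally rises across a period (higher Z_eff) and falls down a group (larger shell), subject to the usual subshell exceptions.
Valence configurations: O⁺ [He]2s²2p³, B⁺ [He]2s².
The numbers (kJ/mol): O 3388, B 2427.
So the second ionization energies run B < O.

O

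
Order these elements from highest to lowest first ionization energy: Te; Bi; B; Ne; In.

Ne > Te > B > Bi > In

First ionization energy rises across a period (greater Z_eff holds electrons more tightly) and falls down a group (valence electrons are farther from the nucleus).
Neither a single period nor a single group — weigh both effects.
Bi > In: the two effects oppose for this pair; the across-period effect wins (703 vs 558 kJ/mol).
B > Bi: the two effects oppose for this pair; the down-group effect wins (801 vs 703 kJ/mol).
Te > B: the two effects oppose for this pair; the across-period effect wins (869 vs 801 kJ/mol).
Ne > Te: both effects reinforce here, so Ne is clearly the higher of the two.
For reference (kJ/mol): B 801, Ne 2081, In 558, Te 869, Bi 703.
So from highest to lowest: Ne > Te > B > Bi > In.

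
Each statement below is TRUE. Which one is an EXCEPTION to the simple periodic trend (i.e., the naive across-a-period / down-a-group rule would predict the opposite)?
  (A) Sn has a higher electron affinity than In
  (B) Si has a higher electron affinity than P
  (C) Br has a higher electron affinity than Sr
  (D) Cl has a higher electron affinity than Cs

(B)

The general trend: electron affinity increases across a period and decreases down a group.
(A) Sn (period 5, group 14) vs In (period 5, group 13): the stated order agrees with the simple trend.
(B) Si (period 3, group 14) vs P (period 3, group 15): the stated order contradicts the simple trend.
(C) Br (period 4, group 17) vs Sr (period 5, group 2): the stated order agrees with the simple trend.
(D) Cl (period 3, group 17) vs Cs (period 6, group 1): the stated order agrees with the simple trend.
The exception is (B): adding an electron to P's half-filled 3p³ is unfavourable, so Si (3p²) has the more exothermic EA.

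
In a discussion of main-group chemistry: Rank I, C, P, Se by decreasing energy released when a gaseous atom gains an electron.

C is in period 2, group 14; P is in period 3, group 15; Se is in period 4, group 16; I is in period 5, group 17.
Atoms with high Z_eff and room in the valence shell (especially the halogens) have the most exothermic electron affinities.
These sit on a diagonal, where the across-period and down-group effects partly cancel.
C > P: the two effects oppose for this pair; the down-group effect wins (122 vs 72 kJ/mol).
Se > C: the two effects oppose for this pair; the across-period effect wins (195 vs 122 kJ/mol).
I > Se: period and group pull opposite ways; the across-period shift dominates (295 vs 195 kJ/mol).
Approximate values (kJ/mol): C 122, P 72, Se 195, I 295.
So from highest to lowest: I > Se > C > P.

I, Se, C, P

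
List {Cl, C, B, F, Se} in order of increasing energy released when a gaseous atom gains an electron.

B < C < Se < F < Cl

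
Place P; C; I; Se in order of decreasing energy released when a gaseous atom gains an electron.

C is in period 2, group 14; P is in period 3, group 15; Se is in period 4, group 16; I is in period 5, group 17.
Electron affinity generally becomes more exothermic across a period toward the halogens and less exothermic down a group.
These sit on a diagonal, where the across-period and down-group effects partly cancel.
C > P: the two effects oppose for this pair; the down-group effect wins (122 vs 72 kJ/mol).
Se > C: period and group pull opposite ways; the across-period shift dominates (195 vs 122 kJ/mol).
I > Se: period and group pull opposite ways; the across-period shift dominates (295 vs 195 kJ/mol).
For reference (kJ/mol): C 122, P 72, Se 195, I 295.
So from highest to lowest: I > Se > C > P.

I > Se > C > P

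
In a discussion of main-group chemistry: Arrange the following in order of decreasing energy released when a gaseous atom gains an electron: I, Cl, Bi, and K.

Cl is in period 3, group 17; K is in period 4, group 1; I is in period 5, group 17; Bi is in period 6, group 15.
EA tends to increase across a period and decrease down a group, though the pattern is less regular than for IE or radius.
Neither a single period nor a single group — weigh both effects.
Bi > K: the two effects oppose for this pair; the across-period effect wins (91 vs 48 kJ/mol).
I > Bi: both effects reinforce here, so I is clearly the higher of the two.
Cl > I: they share group 17; the group trend gives Cl the larger value.
For reference (kJ/mol): Cl 349, K 48, I 295, Bi 91.
So from highest to lowest: Cl > I > Bi > K.

Cl, I, Bi, K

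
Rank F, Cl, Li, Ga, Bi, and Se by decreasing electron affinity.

Cl > F > Se > Bi > Li > Ga

Adding an electron releases more energy for atoms nearer the top right (short of the noble gases).
These span different periods and groups, so the two trends combine.
Li > Ga: the two effects oppose for this pair; the down-group effect wins (60 vs 29 kJ/mol).
Bi > Li: period and group pull opposite ways; the across-period shift dominates (91 vs 60 kJ/mol).
Se > Bi: both effects reinforce here, so Se is clearly the higher of the two.
F > Se: relative to Se, both the across-period and down-group shifts push F's electron affinity up.
Cl > F: this pair runs against the simple trend — see the exception note.
Note the exception: Cl has a higher electron affinity than F, contrary to the simple trend — F's small 2p subshell makes the incoming electron feel strong e⁻–e⁻ repulsion, so Cl actually releases more energy on gaining an electron.
Tabulated electron affinity (kJ/mol): Li 60, F 328, Cl 349, Ga 29, Se 195, Bi 91.
So from highest to lowest: Cl > F > Se > Bi > Li > Ga.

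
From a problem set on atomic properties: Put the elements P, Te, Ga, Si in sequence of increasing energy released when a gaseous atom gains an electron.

Si is in period 3, group 14; P is in period 3, group 15; Ga is in period 4, group 13; Te is in period 5, group 16.
EA tends to increase across a period and decrease down a group, though the pattern is less regular than for IE or radius.
These span different periods and groups, so the two trends combine.
P > Ga: both effects reinforce here, so P is clearly the higher of the two.
Si > P: this pair runs against the simple trend — see the exception note.
Te > Si: period and group pull opposite ways; the across-period shift dominates (190 vs 134 kJ/mol).
Note the exception: Si has a higher electron affinity than P, contrary to the simple trend — adding an electron to P's half-filled 3p³ is unfavourable, so Si (3p²) has the more exothermic EA.
Tabulated electron affinity (kJ/mol): Si 134, P 72, Ga 29, Te 190.
So from lowest to highest: Ga < P < Si < Te.

Ga < P < Si < Te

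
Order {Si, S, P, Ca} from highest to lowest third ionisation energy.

The third ionization energy removes an electron from the +2 ion. For each element: Si²⁺ still has 2 valence electrons; S²⁺ still has 4 valence electrons; P²⁺ still has 3 valence electrons; Ca²⁺ is the bare [Ar] core.
Core electrons are held far more tightly than valence electrons, so Ca tops the IE_3 order.
Valence configurations: Si²⁺ [Ne]3s², S²⁺ [Ne]3s²3p², P²⁺ [Ne]3s²3p¹.
P²⁺ loses a lone 3p electron whereas Si²⁺ must break into a filled 3s² pair, so IE_3(Si) > IE_3(P) even though P has the higher nuclear charge.
The numbers (kJ/mol): Si 3232, S 3357, P 2914, Ca 4912.
So the third ionization energies run P < Si < S < Ca.

Ca > S > Si > P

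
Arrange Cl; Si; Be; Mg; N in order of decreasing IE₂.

N > Cl > Be > Si > Mg

IE_2 is the cost of taking one more electron from the +1 cation: Cl⁺ still has 6 valence electrons; Si⁺ still has 3 valence electrons; Be⁺ still has 1 valence electron; Mg⁺ still has 1 valence electron; N⁺ still has 4 valence electrons.
All are still removing valence electrons, so compare the +1 ions as you would atoms: IE_2 generally rises across a period (higher Z_eff) and falls down a group (larger shell), subject to the usual subshell exceptions.
Valence configurations: Cl⁺ [Ne]3s²3p⁴, Si⁺ [Ne]3s²3p¹, Be⁺ [He]2s¹, Mg⁺ [Ne]3s¹, N⁺ [He]2s²2p².
The numbers (kJ/mol): Cl 2298, Si 1577, Be 1757, Mg 1451, N 2856.
Hence IE_2: Mg < Si < Be < Cl < N.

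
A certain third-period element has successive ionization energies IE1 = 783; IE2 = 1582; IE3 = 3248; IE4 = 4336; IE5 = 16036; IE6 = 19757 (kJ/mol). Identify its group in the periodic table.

Look for the largest jump between consecutive ionization energies: IE5/IE4 ≈ 3.7, far larger than any earlier ratio.
That jump marks the point where a core electron is being removed. So the atom has 4 valence electrons.
A main-group element with 4 valence electrons is in group 14.

Group 14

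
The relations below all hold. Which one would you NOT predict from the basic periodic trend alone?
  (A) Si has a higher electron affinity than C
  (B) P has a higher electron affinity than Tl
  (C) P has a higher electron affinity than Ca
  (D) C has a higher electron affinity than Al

(A)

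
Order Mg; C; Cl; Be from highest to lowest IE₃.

Be > Mg > C > Cl

The third ionization energy removes an electron from the +2 ion. For each element: Mg²⁺ is the bare [Ne] core; C²⁺ still has 2 valence electrons; Cl²⁺ still has 5 valence electrons; Be²⁺ is the bare [He] core.
Core electrons are held far more tightly than valence electrons, so Mg and Be top the IE_3 order.
Valence configurations: C²⁺ [He]2s², Cl²⁺ [Ne]3s²3p³.
The numbers (kJ/mol): Mg 7733, C 4620, Cl 3822, Be 14849.
Putting it together, IE_3: Cl < C < Mg < Be.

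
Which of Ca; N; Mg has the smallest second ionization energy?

Ca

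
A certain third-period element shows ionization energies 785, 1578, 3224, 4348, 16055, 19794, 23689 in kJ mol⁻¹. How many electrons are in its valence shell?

Look for the largest jump between consecutive ionization energies: IE5/IE4 ≈ 3.7, far larger than any earlier ratio.
That jump marks the point where a core electron is being removed. So the atom has 4 valence electrons.

4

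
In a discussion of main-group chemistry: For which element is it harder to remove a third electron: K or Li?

IE_3 is the cost of taking one more electron from the +2 cation: K²⁺ is already 1 electron into the core; Li²⁺ is already 1 electron into the core.
All of these are removing an electron from a noble-gas core or deeper; the smaller core (lower principal quantum number) is held far more tightly, and within a period the higher nuclear charge binds the same core more tightly.
Tabulated IE_3 (kJ/mol): K 4420, Li 11815.
Putting it together, IE_3: K < Li.

Li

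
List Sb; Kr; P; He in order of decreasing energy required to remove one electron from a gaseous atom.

He is in period 1, group 18; P is in period 3, group 15; Kr is in period 4, group 18; Sb is in period 5, group 15.
Removing the outermost electron gets harder across a period and easier down a group.
These span different periods and groups, so the two trends combine.
P > Sb: P sits above Sb in group 15, so the down-group effect alone puts P higher.
Kr > P: period and group pull opposite ways; the across-period shift dominates (1351 vs 1012 kJ/mol).
He > Kr: they share group 18; the group trend gives He the larger value.
Approximate values (kJ/mol): He 2372, P 1012, Kr 1351, Sb 831.
So from highest to lowest: He > Kr > P > Sb.

He, Kr, P, Sb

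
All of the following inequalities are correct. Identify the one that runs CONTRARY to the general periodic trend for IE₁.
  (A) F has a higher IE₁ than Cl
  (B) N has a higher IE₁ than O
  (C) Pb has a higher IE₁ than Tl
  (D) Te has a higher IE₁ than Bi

(B)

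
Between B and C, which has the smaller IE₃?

B

After 2 electrons have been removed, what remains? B²⁺ still has 1 valence electron; C²⁺ still has 2 valence electrons.
All are still removing valence electrons, so compare the +2 ions as you would atoms: IE_3 generally rises across a period (higher Z_eff) and falls down a group (larger shell), subject to the usual subshell exceptions.
Valence configurations: B²⁺ [He]2s¹, C²⁺ [He]2s².
Approximate IE_3 values (kJ/mol): B 3660, C 4620.
Hence IE_3: B < C.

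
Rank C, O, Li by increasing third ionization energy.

The third ionization energy removes an electron from the +2 ion. For each element: C²⁺ still has 2 valence electrons; O²⁺ still has 4 valence electrons; Li²⁺ is already 1 electron into the core.
Pulling an electron out of a noble-gas core costs far more than removing a remaining valence electron, so Li sits at the high end of IE_3.
Valence configurations: C²⁺ [He]2s², O²⁺ [He]2s²2p².
Approximate IE_3 values (kJ/mol): C 4620, O 5300, Li 11815.
Putting it together, IE_3: C < O < Li.

C < O < Li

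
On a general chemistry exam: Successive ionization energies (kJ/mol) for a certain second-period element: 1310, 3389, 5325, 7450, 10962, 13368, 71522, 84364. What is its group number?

Group 16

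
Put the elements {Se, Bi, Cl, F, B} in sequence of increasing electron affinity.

B is in period 2, group 13; F is in period 2, group 17; Cl is in period 3, group 17; Se is in period 4, group 16; Bi is in period 6, group 15.
Adding an electron releases more energy for atoms nearer the top right (short of the noble gases).
These span different periods and groups, so the two trends combine.
Bi > B: period and group pull opposite ways; the across-period shift dominates (91 vs 27 kJ/mol).
Se > Bi: both effects reinforce here, so Se is clearly the higher of the two.
F > Se: relative to Se, both the across-period and down-group shifts push F's electron affinity up.
Cl > F: this pair runs against the simple trend — see the exception note.
Note the exception: Cl has a higher electron affinity than F, contrary to the simple trend — F's small 2p subshell makes the incoming electron feel strong e⁻–e⁻ repulsion, so Cl actually releases more energy on gaining an electron.
Approximate values (kJ/mol): B 27, F 328, Cl 349, Se 195, Bi 91.
So from lowest to highest: B < Bi < Se < F < Cl.

B < Bi < Se < F < Cl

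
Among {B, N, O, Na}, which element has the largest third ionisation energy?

Consider each +2 ion: B²⁺ still has 1 valence electron; N²⁺ still has 3 valence electrons; O²⁺ still has 4 valence electrons; Na²⁺ is already 1 electron into the core.
Pulling an electron out of a noble-gas core costs far more than removing a remaining valence electron, so Na sits at the high end of IE_3.
Valence configurations: B²⁺ [He]2s¹, N²⁺ [He]2s²2p¹, O²⁺ [He]2s²2p².
Tabulated IE_3 (kJ/mol): B 3660, N 4578, O 5300, Na 6910.
Putting it together, IE_3: B < N < O < Na.

Na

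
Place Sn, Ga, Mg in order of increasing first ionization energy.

Mg is in period 3, group 2; Ga is in period 4, group 13; Sn is in period 5, group 14.
Removing the outermost electron gets harder across a period and easier down a group.
A diagonal step moves right (one effect) and down (the opposite effect) at once.
Sn > Ga: period and group pull opposite ways; the across-period shift dominates (709 vs 579 kJ/mol).
Mg > Sn: the two effects oppose for this pair; the down-group effect wins (738 vs 709 kJ/mol).
For reference (kJ/mol): Mg 738, Ga 579, Sn 709.
So from lowest to highest: Ga < Sn < Mg.

Ga < Sn < Mg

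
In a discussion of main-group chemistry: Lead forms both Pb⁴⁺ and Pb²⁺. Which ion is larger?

Pb²⁺

Both ions have Z = 82 protons, but Pb⁴⁺ has lost more electrons, so its remaining electrons feel a larger effective nuclear charge per electron and are pulled in more tightly.
Higher positive charge → smaller ion, so Pb²⁺ > Pb⁴⁺.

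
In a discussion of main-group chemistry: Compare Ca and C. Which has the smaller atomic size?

C is in period 2, group 14; Ca is in period 4, group 2.
Across a period the added protons contract the valence shell; down a group each new principal shell makes the atom larger.
Neither a single period nor a single group — weigh both effects.
Ca > C: both effects reinforce here, so Ca is clearly the larger of the two.
Tabulated atomic radius (pm): C 75, Ca 171.
So C has the smaller atomic size (C < Ca).

C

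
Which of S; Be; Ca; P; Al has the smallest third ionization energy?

Al

The third ionization energy removes an electron from the +2 ion. For each element: S²⁺ still has 4 valence electrons; Be²⁺ is the bare [He] core; Ca²⁺ is the bare [Ar] core; P²⁺ still has 3 valence electrons; Al²⁺ still has 1 valence electron.
Core electrons are held far more tightly than valence electrons, so Ca and Be top the IE_3 order.
Valence configurations: S²⁺ [Ne]3s²3p², P²⁺ [Ne]3s²3p¹, Al²⁺ [Ne]3s¹.
Tabulated IE_3 (kJ/mol): S 3357, Be 14849, Ca 4912, P 2914, Al 2745.
Putting it together, IE_3: Al < P < S < Ca < Be.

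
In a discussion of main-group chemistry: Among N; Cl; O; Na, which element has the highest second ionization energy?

Na

Consider each +1 ion: N⁺ still has 4 valence electrons; Cl⁺ still has 6 valence electrons; O⁺ still has 5 valence electrons; Na⁺ is the bare [Ne] core.
Core electrons are held far more tightly than valence electrons, so Na tops the IE_2 order.
Valence configurations: N⁺ [He]2s²2p², Cl⁺ [Ne]3s²3p⁴, O⁺ [He]2s²2p³.
Approximate IE_2 values (kJ/mol): N 2856, Cl 2298, O 3388, Na 4562.
Putting it together, IE_2: Cl < N < O < Na.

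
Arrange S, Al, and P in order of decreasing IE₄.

The fourth ionization energy removes an electron from the +3 ion. For each element: S³⁺ still has 3 valence electrons; Al³⁺ is the bare [Ne] core; P³⁺ still has 2 valence electrons.
Core electrons are held far more tightly than valence electrons, so Al tops the IE_4 order.
Valence configurations: S³⁺ [Ne]3s²3p¹, P³⁺ [Ne]3s².
S³⁺ loses a lone 3p electron whereas P³⁺ must break into a filled 3s² pair, so IE_4(P) > IE_4(S) even though S has the higher nuclear charge.
Tabulated IE_4 (kJ/mol): S 4556, Al 11577, P 4964.
Overall IE_4 order: S < P < Al.

Al > P > S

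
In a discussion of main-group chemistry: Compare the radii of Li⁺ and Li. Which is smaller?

Forming Li⁺ removes 1 electron from Li. Fewer electrons for the same nuclear charge means less shielding and a higher Z_eff on the remaining electrons, and for main-group metals the entire outer shell is lost.
A cation is smaller than its parent atom: Li⁺ < Li.

Li⁺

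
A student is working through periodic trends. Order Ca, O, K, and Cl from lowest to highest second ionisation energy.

Ca < Cl < K < O

The second ionization energy removes an electron from the +1 ion. For each element: Ca⁺ still has 1 valence electron; O⁺ still has 5 valence electrons; K⁺ is the bare [Ar] core; Cl⁺ still has 6 valence electrons.
Usually core removal costs more than valence removal, but here the competition is close: a tightly held n=2 valence electron can cost more to remove than an n=3 core electron, so the actual values have to decide it.
Valence configurations: Ca⁺ [Ar]4s¹, O⁺ [He]2s²2p³, Cl⁺ [Ne]3s²3p⁴.
Tabulated IE_2 (kJ/mol): Ca 1145, O 3388, K 3052, Cl 2298.
So the second ionization energies run Ca < Cl < K < O.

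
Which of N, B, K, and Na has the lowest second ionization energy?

IE_2 is the cost of taking one more electron from the +1 cation: N⁺ still has 4 valence electrons; B⁺ still has 2 valence electrons; K⁺ is the bare [Ar] core; Na⁺ is the bare [Ne] core.
Pulling an electron out of a noble-gas core costs far more than removing a remaining valence electron, so K and Na sit at the high end of IE_2.
Valence configurations: N⁺ [He]2s²2p², B⁺ [He]2s².
Approximate IE_2 values (kJ/mol): N 2856, B 2427, K 3052, Na 4562.
Hence IE_2: B < N < K < Na.

B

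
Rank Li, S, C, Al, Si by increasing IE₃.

Al, Si, S, C, Li

IE_3 is the cost of taking one more electron from the +2 cation: Li²⁺ is already 1 electron into the core; S²⁺ still has 4 valence electrons; C²⁺ still has 2 valence electrons; Al²⁺ still has 1 valence electron; Si²⁺ still has 2 valence electrons.
Pulling an electron out of a noble-gas core costs far more than removing a remaining valence electron, so Li sits at the high end of IE_3.
Valence configurations: S²⁺ [Ne]3s²3p², C²⁺ [He]2s², Al²⁺ [Ne]3s¹, Si²⁺ [Ne]3s².
The numbers (kJ/mol): Li 11815, S 3357, C 4620, Al 2745, Si 3232.
Hence IE_3: Al < Si < S < C < Li.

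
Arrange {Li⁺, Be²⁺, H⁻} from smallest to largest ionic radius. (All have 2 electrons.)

Be²⁺ < Li⁺ < H⁻

All of these have 2 electrons, so size is governed by nuclear charge alone: the more protons, the stronger the pull on the same electron cloud, and the smaller the ion.
Nuclear charges: Be²⁺ (Z=4), Li⁺ (Z=3), H⁻ (Z=1).
Smallest to largest: Be²⁺ < Li⁺ < H⁻.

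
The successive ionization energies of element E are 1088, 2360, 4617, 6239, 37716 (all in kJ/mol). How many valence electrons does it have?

4

Look for the largest jump between consecutive ionization energies: IE5/IE4 ≈ 6.0, far larger than any earlier ratio.
That jump marks the point where a core electron is being removed. So the atom has 4 valence electrons.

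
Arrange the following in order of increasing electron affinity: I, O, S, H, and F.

H < O < S < I < F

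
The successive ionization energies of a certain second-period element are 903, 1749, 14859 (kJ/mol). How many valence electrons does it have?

2

Look for the largest jump between consecutive ionization energies: IE3/IE2 ≈ 8.5, far larger than any earlier ratio.
That jump marks the point where a core electron is being removed. So the atom has 2 valence electrons.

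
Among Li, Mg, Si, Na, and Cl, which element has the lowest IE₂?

Mg

Consider each +1 ion: Li⁺ is the bare [He] core; Mg⁺ still has 1 valence electron; Si⁺ still has 3 valence electrons; Na⁺ is the bare [Ne] core; Cl⁺ still has 6 valence electrons.
Pulling an electron out of a noble-gas core costs far more than removing a remaining valence electron, so Na and Li sit at the high end of IE_2.
Valence configurations: Mg⁺ [Ne]3s¹, Si⁺ [Ne]3s²3p¹, Cl⁺ [Ne]3s²3p⁴.
Approximate IE_2 values (kJ/mol): Li 7298, Mg 1451, Si 1577, Na 4562, Cl 2298.
Overall IE_2 order: Mg < Si < Cl < Na < Li.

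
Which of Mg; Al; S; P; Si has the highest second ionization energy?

S

The second ionization energy removes an electron from the +1 ion. For each element: Mg⁺ still has 1 valence electron; Al⁺ still has 2 valence electrons; S⁺ still has 5 valence electrons; P⁺ still has 4 valence electrons; Si⁺ still has 3 valence electrons.
All are still removing valence electrons, so compare the +1 ions as you would atoms: IE_2 generally rises across a period (higher Z_eff) and falls down a group (larger shell), subject to the usual subshell exceptions.
Valence configurations: Mg⁺ [Ne]3s¹, Al⁺ [Ne]3s², S⁺ [Ne]3s²3p³, P⁺ [Ne]3s²3p², Si⁺ [Ne]3s²3p¹.
Si⁺ loses a lone 3p electron whereas Al⁺ must break into a filled 3s² pair, so IE_2(Al) > IE_2(Si) even though Si has the higher nuclear charge.
Tabulated IE_2 (kJ/mol): Mg 1451, Al 1817, S 2252, P 1907, Si 1577.
Overall IE_2 order: Mg < Si < Al < P < S.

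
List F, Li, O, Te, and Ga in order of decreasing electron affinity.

Li is in period 2, group 1; O is in period 2, group 16; F is in period 2, group 17; Ga is in period 4, group 13; Te is in period 5, group 16.
Adding an electron releases more energy for atoms nearer the top right (short of the noble gases).
Here both period and group differ, so the two effects have to be weighed against each other.
Li > Ga: period and group pull opposite ways; the down-group shift dominates (60 vs 29 kJ/mol).
O > Li: O lies to the right of Li in period 2, so the across-period effect alone puts O higher.
Te > O: this pair runs against the simple trend — see the exception note.
F > Te: both effects reinforce here, so F is clearly the higher of the two.
Note the exception: Te has a higher electron affinity than O, contrary to the simple trend — O's compact 2p subshell gives strong electron–electron repulsion on the added electron.
Approximate values (kJ/mol): Li 60, O 141, F 328, Ga 29, Te 190.
So from highest to lowest: F > Te > O > Li > Ga.

F, Te, O, Li, Ga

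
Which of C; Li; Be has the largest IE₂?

Li

Consider each +1 ion: C⁺ still has 3 valence electrons; Li⁺ is the bare [He] core; Be⁺ still has 1 valence electron.
Core electrons are held far more tightly than valence electrons, so Li tops the IE_2 order.
Valence configurations: C⁺ [He]2s²2p¹, Be⁺ [He]2s¹.
Approximate IE_2 values (kJ/mol): C 2353, Li 7298, Be 1757.
So the second ionization energies run Be < C < Li.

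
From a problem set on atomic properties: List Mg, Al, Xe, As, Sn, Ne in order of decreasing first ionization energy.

Ne is in period 2, group 18; Mg is in period 3, group 2; Al is in period 3, group 13; As is in period 4, group 15; Sn is in period 5, group 14; Xe is in period 5, group 18.
Across a period the outer electron is held more tightly (higher IE₁); down a group it sits in a higher shell, more shielded, and comes off more easily.
Here both period and group differ, so the two effects have to be weighed against each other.
Sn > Al: the two effects oppose for this pair; the across-period effect wins (709 vs 578 kJ/mol).
Mg > Sn: period and group pull opposite ways; the down-group shift dominates (738 vs 709 kJ/mol).
As > Mg: the two effects oppose for this pair; the across-period effect wins (947 vs 738 kJ/mol).
Xe > As: the two effects oppose for this pair; the across-period effect wins (1170 vs 947 kJ/mol).
Ne > Xe: Ne sits above Xe in group 18, so the down-group effect alone puts Ne higher.
Note the exception: Mg has a higher first ionization energy than Al, contrary to the simple trend — Al's single 3p electron is easier to remove than one from Mg's filled 3s².
Approximate values (kJ/mol): Ne 2081, Mg 738, Al 578, As 947, Sn 709, Xe 1170.
So from highest to lowest: Ne > Xe > As > Mg > Sn > Al.

Ne, Xe, As, Mg, Sn, Al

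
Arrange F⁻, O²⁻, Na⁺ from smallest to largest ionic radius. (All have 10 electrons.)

All of these have 10 electrons, so size is governed by nuclear charge alone: the more protons, the stronger the pull on the same electron cloud, and the smaller the ion.
Nuclear charges: Na⁺ (Z=11), F⁻ (Z=9), O²⁻ (Z=8).
Smallest to largest: Na⁺ < F⁻ < O²⁻.

Na⁺, F⁻, O²⁻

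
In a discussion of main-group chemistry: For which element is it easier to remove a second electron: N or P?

Consider each +1 ion: N⁺ still has 4 valence electrons; P⁺ still has 4 valence electrons.
All are still removing valence electrons, so compare the +1 ions as you would atoms: IE_2 generally rises across a period (higher Z_eff) and falls down a group (larger shell), subject to the usual subshell exceptions.
Valence configurations: N⁺ [He]2s²2p², P⁺ [Ne]3s²3p².
Tabulated IE_2 (kJ/mol): N 2856, P 1907.
Putting it together, IE_2: P < N.

P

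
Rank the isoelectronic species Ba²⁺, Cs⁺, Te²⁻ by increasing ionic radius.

Ba²⁺ < Cs⁺ < Te²⁻

All of these have 54 electrons, so size is governed by nuclear charge alone: the more protons, the stronger the pull on the same electron cloud, and the smaller the ion.
Nuclear charges: Ba²⁺ (Z=56), Cs⁺ (Z=55), Te²⁻ (Z=52).
Smallest to largest: Ba²⁺ < Cs⁺ < Te²⁻.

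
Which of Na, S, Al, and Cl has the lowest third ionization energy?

The third ionization energy removes an electron from the +2 ion. For each element: Na²⁺ is already 1 electron into the core; S²⁺ still has 4 valence electrons; Al²⁺ still has 1 valence electron; Cl²⁺ still has 5 valence electrons.
Core electrons are held far more tightly than valence electrons, so Na tops the IE_3 order.
Valence configurations: S²⁺ [Ne]3s²3p², Al²⁺ [Ne]3s¹, Cl²⁺ [Ne]3s²3p³.
Approximate IE_3 values (kJ/mol): Na 6910, S 3357, Al 2745, Cl 3822.
Putting it together, IE_3: Al < S < Cl < Na.

Al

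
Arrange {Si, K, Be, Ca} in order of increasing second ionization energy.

The second ionization energy removes an electron from the +1 ion. For each element: Si⁺ still has 3 valence electrons; K⁺ is the bare [Ar] core; Be⁺ still has 1 valence electron; Ca⁺ still has 1 valence electron.
Core electrons are held far more tightly than valence electrons, so K tops the IE_2 order.
Valence configurations: Si⁺ [Ne]3s²3p¹, Be⁺ [He]2s¹, Ca⁺ [Ar]4s¹.
The numbers (kJ/mol): Si 1577, K 3052, Be 1757, Ca 1145.
Putting it together, IE_2: Ca < Si < Be < K.

Ca, Si, Be, K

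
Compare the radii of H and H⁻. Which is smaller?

Forming H⁻ adds 1 electron to H. More electron–electron repulsion in the same shell, with unchanged nuclear charge, lets the cloud expand.
An anion is larger than its parent atom: H⁻ > H.

H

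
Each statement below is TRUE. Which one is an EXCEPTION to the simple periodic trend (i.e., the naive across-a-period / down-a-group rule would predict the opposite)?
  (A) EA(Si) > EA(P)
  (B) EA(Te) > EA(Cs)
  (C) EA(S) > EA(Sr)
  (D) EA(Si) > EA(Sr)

(A)

The general trend: electron affinity increases across a period and decreases down a group.
(A) Si (period 3, group 14) vs P (period 3, group 15): the stated order contradicts the simple trend.
(B) Te (period 5, group 16) vs Cs (period 6, group 1): the stated order agrees with the simple trend.
(C) S (period 3, group 16) vs Sr (period 5, group 2): the stated order agrees with the simple trend.
(D) Si (period 3, group 14) vs Sr (period 5, group 2): the stated order agrees with the simple trend.
The exception is (A): adding an electron to P's half-filled 3p³ is unfavourable, so Si (3p²) has the more exothermic EA.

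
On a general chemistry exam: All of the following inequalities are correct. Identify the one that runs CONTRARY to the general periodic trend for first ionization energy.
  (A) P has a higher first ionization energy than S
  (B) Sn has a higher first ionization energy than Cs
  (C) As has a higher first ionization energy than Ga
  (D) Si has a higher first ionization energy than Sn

(A)

The general trend: first ionization energy increases across a period and decreases down a group.
(A) P (period 3, group 15) vs S (period 3, group 16): the stated order contradicts the simple trend.
(B) Sn (period 5, group 14) vs Cs (period 6, group 1): the stated order agrees with the simple trend.
(C) As (period 4, group 15) vs Ga (period 4, group 13): the stated order agrees with the simple trend.
(D) Si (period 3, group 14) vs Sn (period 5, group 14): the stated order agrees with the simple trend.
The exception is (A): S (3p⁴) ionizes more easily than half-filled P (3p³) because the paired 3p electron in S is pushed out by e⁻–e⁻ repulsion.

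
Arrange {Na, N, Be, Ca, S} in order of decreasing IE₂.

Consider each +1 ion: Na⁺ is the bare [Ne] core; N⁺ still has 4 valence electrons; Be⁺ still has 1 valence electron; Ca⁺ still has 1 valence electron; S⁺ still has 5 valence electrons.
Breaking into a closed-shell core is much more expensive than removing a leftover valence electron — Na has the largest IE_2 here.
Valence configurations: N⁺ [He]2s²2p², Be⁺ [He]2s¹, Ca⁺ [Ar]4s¹, S⁺ [Ne]3s²3p³.
The numbers (kJ/mol): Na 4562, N 2856, Be 1757, Ca 1145, S 2252.
Putting it together, IE_2: Ca < Be < S < N < Na.

Na > N > S > Be > Ca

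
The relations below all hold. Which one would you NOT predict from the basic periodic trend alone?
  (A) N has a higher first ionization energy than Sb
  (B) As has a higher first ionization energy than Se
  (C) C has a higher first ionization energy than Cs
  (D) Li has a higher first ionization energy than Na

(B)

The general trend: first ionization energy increases across a period and decreases down a group.
(A) N (period 2, group 15) vs Sb (period 5, group 15): the stated order agrees with the simple trend.
(B) As (period 4, group 15) vs Se (period 4, group 16): the stated order contradicts the simple trend.
(C) C (period 2, group 14) vs Cs (period 6, group 1): the stated order agrees with the simple trend.
(D) Li (period 2, group 1) vs Na (period 3, group 1): the stated order agrees with the simple trend.
The exception is (B): Se (4p⁴) ionizes more easily than half-filled As (4p³).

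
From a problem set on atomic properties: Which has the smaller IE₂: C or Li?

C

Consider each +1 ion: C⁺ still has 3 valence electrons; Li⁺ is the bare [He] core.
Breaking into a closed-shell core is much more expensive than removing a leftover valence electron — Li has the largest IE_2 here.
Approximate IE_2 values (kJ/mol): C 2353, Li 7298.
Putting it together, IE_2: C < Li.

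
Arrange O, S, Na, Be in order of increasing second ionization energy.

Be < S < O < Na

Consider each +1 ion: O⁺ still has 5 valence electrons; S⁺ still has 5 valence electrons; Na⁺ is the bare [Ne] core; Be⁺ still has 1 valence electron.
Core electrons are held far more tightly than valence electrons, so Na tops the IE_2 order.
Valence configurations: O⁺ [He]2s²2p³, S⁺ [Ne]3s²3p³, Be⁺ [He]2s¹.
Tabulated IE_2 (kJ/mol): O 3388, S 2252, Na 4562, Be 1757.
So the second ionization energies run Be < S < O < Na.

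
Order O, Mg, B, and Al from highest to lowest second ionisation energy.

O > B > Al > Mg

IE_2 is the cost of taking one more electron from the +1 cation: O⁺ still has 5 valence electrons; Mg⁺ still has 1 valence electron; B⁺ still has 2 valence electrons; Al⁺ still has 2 valence electrons.
All are still removing valence electrons, so compare the +1 ions as you would atoms: IE_2 generally rises across a period (higher Z_eff) and falls down a group (larger shell), subject to the usual subshell exceptions.
Valence configurations: O⁺ [He]2s²2p³, Mg⁺ [Ne]3s¹, B⁺ [He]2s², Al⁺ [Ne]3s².
The numbers (kJ/mol): O 3388, Mg 1451, B 2427, Al 1817.
Putting it together, IE_2: Mg < Al < B < O.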